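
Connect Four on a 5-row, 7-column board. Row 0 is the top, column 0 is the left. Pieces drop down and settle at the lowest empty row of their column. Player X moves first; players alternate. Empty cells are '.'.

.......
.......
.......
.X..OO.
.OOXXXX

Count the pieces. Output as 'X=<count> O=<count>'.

X=5 O=4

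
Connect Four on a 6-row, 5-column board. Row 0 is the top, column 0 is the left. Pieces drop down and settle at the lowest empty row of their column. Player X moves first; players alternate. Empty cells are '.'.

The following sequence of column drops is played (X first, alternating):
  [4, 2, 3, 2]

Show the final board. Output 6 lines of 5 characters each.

Answer: .....
.....
.....
.....
..O..
..OXX

Derivation:
Move 1: X drops in col 4, lands at row 5
Move 2: O drops in col 2, lands at row 5
Move 3: X drops in col 3, lands at row 5
Move 4: O drops in col 2, lands at row 4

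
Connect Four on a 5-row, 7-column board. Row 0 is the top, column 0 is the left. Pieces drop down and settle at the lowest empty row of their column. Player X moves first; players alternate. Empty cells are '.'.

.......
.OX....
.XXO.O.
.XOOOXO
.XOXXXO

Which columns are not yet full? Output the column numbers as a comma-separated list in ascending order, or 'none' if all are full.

col 0: top cell = '.' → open
col 1: top cell = '.' → open
col 2: top cell = '.' → open
col 3: top cell = '.' → open
col 4: top cell = '.' → open
col 5: top cell = '.' → open
col 6: top cell = '.' → open

Answer: 0,1,2,3,4,5,6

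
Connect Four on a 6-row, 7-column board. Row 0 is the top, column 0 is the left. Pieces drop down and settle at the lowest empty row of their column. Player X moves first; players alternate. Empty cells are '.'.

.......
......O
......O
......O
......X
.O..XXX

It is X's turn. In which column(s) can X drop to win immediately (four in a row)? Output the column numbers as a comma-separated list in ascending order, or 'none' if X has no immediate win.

Answer: 3

Derivation:
col 0: drop X → no win
col 1: drop X → no win
col 2: drop X → no win
col 3: drop X → WIN!
col 4: drop X → no win
col 5: drop X → no win
col 6: drop X → no win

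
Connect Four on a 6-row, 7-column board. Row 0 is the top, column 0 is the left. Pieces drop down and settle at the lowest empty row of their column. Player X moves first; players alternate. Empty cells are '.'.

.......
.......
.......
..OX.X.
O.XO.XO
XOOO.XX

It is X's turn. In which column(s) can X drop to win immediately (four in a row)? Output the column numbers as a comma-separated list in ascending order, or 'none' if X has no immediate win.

Answer: 5

Derivation:
col 0: drop X → no win
col 1: drop X → no win
col 2: drop X → no win
col 3: drop X → no win
col 4: drop X → no win
col 5: drop X → WIN!
col 6: drop X → no win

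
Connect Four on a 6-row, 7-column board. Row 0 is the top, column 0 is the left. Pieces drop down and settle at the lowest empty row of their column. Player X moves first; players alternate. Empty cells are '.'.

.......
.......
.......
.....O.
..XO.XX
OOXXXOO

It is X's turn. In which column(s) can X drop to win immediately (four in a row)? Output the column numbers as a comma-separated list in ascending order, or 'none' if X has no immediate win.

Answer: none

Derivation:
col 0: drop X → no win
col 1: drop X → no win
col 2: drop X → no win
col 3: drop X → no win
col 4: drop X → no win
col 5: drop X → no win
col 6: drop X → no win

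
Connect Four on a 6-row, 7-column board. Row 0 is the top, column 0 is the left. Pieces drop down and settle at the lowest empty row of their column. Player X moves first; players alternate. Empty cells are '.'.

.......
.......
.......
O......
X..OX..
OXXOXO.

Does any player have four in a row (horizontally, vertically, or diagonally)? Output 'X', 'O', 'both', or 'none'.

none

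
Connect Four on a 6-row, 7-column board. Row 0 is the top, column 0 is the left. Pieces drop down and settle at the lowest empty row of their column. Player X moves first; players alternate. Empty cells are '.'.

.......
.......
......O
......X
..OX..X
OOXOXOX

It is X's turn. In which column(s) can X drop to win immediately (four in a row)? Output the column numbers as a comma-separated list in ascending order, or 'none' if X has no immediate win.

Answer: none

Derivation:
col 0: drop X → no win
col 1: drop X → no win
col 2: drop X → no win
col 3: drop X → no win
col 4: drop X → no win
col 5: drop X → no win
col 6: drop X → no win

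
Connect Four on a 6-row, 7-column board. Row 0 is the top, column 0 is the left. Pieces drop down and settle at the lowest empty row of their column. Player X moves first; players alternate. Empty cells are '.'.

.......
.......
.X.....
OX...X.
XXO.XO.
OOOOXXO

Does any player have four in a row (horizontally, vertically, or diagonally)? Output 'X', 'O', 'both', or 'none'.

O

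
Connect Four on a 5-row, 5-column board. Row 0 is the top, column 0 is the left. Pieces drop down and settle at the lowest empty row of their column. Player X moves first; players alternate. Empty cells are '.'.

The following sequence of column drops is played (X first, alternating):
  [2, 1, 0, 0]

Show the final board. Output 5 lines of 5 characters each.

Answer: .....
.....
.....
O....
XOX..

Derivation:
Move 1: X drops in col 2, lands at row 4
Move 2: O drops in col 1, lands at row 4
Move 3: X drops in col 0, lands at row 4
Move 4: O drops in col 0, lands at row 3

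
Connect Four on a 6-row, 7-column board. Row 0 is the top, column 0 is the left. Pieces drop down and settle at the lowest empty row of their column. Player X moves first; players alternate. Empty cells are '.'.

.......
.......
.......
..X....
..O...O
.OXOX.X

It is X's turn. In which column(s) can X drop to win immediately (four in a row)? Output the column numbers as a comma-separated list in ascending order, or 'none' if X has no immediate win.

col 0: drop X → no win
col 1: drop X → no win
col 2: drop X → no win
col 3: drop X → no win
col 4: drop X → no win
col 5: drop X → no win
col 6: drop X → no win

Answer: none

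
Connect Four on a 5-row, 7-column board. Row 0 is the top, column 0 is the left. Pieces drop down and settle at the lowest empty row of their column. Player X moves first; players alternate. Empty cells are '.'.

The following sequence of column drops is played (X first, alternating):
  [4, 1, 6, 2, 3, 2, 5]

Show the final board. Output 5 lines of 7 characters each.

Move 1: X drops in col 4, lands at row 4
Move 2: O drops in col 1, lands at row 4
Move 3: X drops in col 6, lands at row 4
Move 4: O drops in col 2, lands at row 4
Move 5: X drops in col 3, lands at row 4
Move 6: O drops in col 2, lands at row 3
Move 7: X drops in col 5, lands at row 4

Answer: .......
.......
.......
..O....
.OOXXXX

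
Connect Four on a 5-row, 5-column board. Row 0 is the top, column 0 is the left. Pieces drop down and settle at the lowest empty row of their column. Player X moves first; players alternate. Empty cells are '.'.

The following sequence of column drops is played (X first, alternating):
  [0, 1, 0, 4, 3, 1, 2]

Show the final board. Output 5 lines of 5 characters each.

Move 1: X drops in col 0, lands at row 4
Move 2: O drops in col 1, lands at row 4
Move 3: X drops in col 0, lands at row 3
Move 4: O drops in col 4, lands at row 4
Move 5: X drops in col 3, lands at row 4
Move 6: O drops in col 1, lands at row 3
Move 7: X drops in col 2, lands at row 4

Answer: .....
.....
.....
XO...
XOXXO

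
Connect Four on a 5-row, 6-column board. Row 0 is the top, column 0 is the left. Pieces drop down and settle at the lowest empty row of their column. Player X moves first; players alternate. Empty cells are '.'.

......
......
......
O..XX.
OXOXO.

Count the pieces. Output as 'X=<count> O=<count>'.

X=4 O=4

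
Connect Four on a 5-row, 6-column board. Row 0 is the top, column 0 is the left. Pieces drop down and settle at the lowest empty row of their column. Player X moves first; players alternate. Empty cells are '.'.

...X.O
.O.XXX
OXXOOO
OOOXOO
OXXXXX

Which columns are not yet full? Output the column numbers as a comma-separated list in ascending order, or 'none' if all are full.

Answer: 0,1,2,4

Derivation:
col 0: top cell = '.' → open
col 1: top cell = '.' → open
col 2: top cell = '.' → open
col 3: top cell = 'X' → FULL
col 4: top cell = '.' → open
col 5: top cell = 'O' → FULL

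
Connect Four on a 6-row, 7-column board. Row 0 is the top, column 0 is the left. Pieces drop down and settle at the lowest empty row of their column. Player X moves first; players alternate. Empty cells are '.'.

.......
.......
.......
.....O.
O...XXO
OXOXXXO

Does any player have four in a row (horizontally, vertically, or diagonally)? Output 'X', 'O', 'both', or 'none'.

none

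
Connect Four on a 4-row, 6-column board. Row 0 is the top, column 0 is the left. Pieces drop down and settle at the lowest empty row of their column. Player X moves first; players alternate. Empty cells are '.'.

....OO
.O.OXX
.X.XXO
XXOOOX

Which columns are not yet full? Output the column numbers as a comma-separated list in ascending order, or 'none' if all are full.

Answer: 0,1,2,3

Derivation:
col 0: top cell = '.' → open
col 1: top cell = '.' → open
col 2: top cell = '.' → open
col 3: top cell = '.' → open
col 4: top cell = 'O' → FULL
col 5: top cell = 'O' → FULL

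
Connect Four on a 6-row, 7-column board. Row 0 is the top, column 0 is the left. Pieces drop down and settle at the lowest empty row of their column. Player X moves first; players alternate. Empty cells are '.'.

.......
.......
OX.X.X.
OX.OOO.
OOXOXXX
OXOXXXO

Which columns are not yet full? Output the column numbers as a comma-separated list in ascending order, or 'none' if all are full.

Answer: 0,1,2,3,4,5,6

Derivation:
col 0: top cell = '.' → open
col 1: top cell = '.' → open
col 2: top cell = '.' → open
col 3: top cell = '.' → open
col 4: top cell = '.' → open
col 5: top cell = '.' → open
col 6: top cell = '.' → open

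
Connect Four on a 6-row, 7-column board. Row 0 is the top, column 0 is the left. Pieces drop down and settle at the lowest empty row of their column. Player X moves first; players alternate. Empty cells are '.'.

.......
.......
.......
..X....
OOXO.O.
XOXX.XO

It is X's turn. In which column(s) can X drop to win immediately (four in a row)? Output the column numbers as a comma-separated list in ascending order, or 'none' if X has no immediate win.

col 0: drop X → no win
col 1: drop X → no win
col 2: drop X → WIN!
col 3: drop X → no win
col 4: drop X → WIN!
col 5: drop X → no win
col 6: drop X → no win

Answer: 2,4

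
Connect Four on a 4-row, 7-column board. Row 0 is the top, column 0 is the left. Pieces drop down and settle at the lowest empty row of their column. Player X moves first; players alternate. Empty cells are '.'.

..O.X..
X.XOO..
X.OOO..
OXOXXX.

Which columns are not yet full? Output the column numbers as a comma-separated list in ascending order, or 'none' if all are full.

col 0: top cell = '.' → open
col 1: top cell = '.' → open
col 2: top cell = 'O' → FULL
col 3: top cell = '.' → open
col 4: top cell = 'X' → FULL
col 5: top cell = '.' → open
col 6: top cell = '.' → open

Answer: 0,1,3,5,6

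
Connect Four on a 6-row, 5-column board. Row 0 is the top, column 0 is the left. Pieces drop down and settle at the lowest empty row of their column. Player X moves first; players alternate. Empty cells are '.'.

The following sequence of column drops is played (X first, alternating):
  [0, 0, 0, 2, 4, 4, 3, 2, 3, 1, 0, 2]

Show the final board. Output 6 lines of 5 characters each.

Move 1: X drops in col 0, lands at row 5
Move 2: O drops in col 0, lands at row 4
Move 3: X drops in col 0, lands at row 3
Move 4: O drops in col 2, lands at row 5
Move 5: X drops in col 4, lands at row 5
Move 6: O drops in col 4, lands at row 4
Move 7: X drops in col 3, lands at row 5
Move 8: O drops in col 2, lands at row 4
Move 9: X drops in col 3, lands at row 4
Move 10: O drops in col 1, lands at row 5
Move 11: X drops in col 0, lands at row 2
Move 12: O drops in col 2, lands at row 3

Answer: .....
.....
X....
X.O..
O.OXO
XOOXX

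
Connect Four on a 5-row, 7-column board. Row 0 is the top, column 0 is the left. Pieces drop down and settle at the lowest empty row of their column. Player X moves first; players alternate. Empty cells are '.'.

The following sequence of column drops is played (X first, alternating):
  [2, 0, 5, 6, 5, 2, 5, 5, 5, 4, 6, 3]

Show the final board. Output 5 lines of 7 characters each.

Answer: .....X.
.....O.
.....X.
..O..XX
O.XOOXO

Derivation:
Move 1: X drops in col 2, lands at row 4
Move 2: O drops in col 0, lands at row 4
Move 3: X drops in col 5, lands at row 4
Move 4: O drops in col 6, lands at row 4
Move 5: X drops in col 5, lands at row 3
Move 6: O drops in col 2, lands at row 3
Move 7: X drops in col 5, lands at row 2
Move 8: O drops in col 5, lands at row 1
Move 9: X drops in col 5, lands at row 0
Move 10: O drops in col 4, lands at row 4
Move 11: X drops in col 6, lands at row 3
Move 12: O drops in col 3, lands at row 4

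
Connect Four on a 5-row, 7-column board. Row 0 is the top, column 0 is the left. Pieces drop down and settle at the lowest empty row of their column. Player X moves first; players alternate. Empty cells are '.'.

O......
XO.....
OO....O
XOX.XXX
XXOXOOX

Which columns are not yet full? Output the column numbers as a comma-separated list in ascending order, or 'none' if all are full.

col 0: top cell = 'O' → FULL
col 1: top cell = '.' → open
col 2: top cell = '.' → open
col 3: top cell = '.' → open
col 4: top cell = '.' → open
col 5: top cell = '.' → open
col 6: top cell = '.' → open

Answer: 1,2,3,4,5,6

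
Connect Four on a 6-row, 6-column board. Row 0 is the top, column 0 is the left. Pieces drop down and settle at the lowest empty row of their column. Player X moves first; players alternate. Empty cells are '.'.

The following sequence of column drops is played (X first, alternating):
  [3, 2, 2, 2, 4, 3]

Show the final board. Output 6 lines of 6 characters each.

Move 1: X drops in col 3, lands at row 5
Move 2: O drops in col 2, lands at row 5
Move 3: X drops in col 2, lands at row 4
Move 4: O drops in col 2, lands at row 3
Move 5: X drops in col 4, lands at row 5
Move 6: O drops in col 3, lands at row 4

Answer: ......
......
......
..O...
..XO..
..OXX.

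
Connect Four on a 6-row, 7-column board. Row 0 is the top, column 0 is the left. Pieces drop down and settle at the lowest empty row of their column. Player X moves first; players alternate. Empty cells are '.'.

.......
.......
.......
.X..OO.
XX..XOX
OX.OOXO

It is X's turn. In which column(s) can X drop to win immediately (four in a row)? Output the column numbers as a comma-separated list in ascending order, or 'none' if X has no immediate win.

Answer: 1

Derivation:
col 0: drop X → no win
col 1: drop X → WIN!
col 2: drop X → no win
col 3: drop X → no win
col 4: drop X → no win
col 5: drop X → no win
col 6: drop X → no win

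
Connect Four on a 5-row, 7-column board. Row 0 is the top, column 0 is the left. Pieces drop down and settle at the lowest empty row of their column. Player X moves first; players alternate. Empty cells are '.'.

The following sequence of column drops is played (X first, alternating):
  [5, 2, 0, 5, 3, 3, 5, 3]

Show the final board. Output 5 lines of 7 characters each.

Answer: .......
.......
...O.X.
...O.O.
X.OX.X.

Derivation:
Move 1: X drops in col 5, lands at row 4
Move 2: O drops in col 2, lands at row 4
Move 3: X drops in col 0, lands at row 4
Move 4: O drops in col 5, lands at row 3
Move 5: X drops in col 3, lands at row 4
Move 6: O drops in col 3, lands at row 3
Move 7: X drops in col 5, lands at row 2
Move 8: O drops in col 3, lands at row 2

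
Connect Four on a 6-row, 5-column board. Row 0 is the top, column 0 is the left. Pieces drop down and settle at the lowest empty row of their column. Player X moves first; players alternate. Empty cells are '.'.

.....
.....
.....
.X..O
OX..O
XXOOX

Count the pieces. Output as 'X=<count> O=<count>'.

X=5 O=5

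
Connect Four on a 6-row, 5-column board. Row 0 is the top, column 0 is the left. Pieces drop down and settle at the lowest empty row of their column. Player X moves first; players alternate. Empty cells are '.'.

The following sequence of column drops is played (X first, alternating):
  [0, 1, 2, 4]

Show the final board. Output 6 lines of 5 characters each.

Move 1: X drops in col 0, lands at row 5
Move 2: O drops in col 1, lands at row 5
Move 3: X drops in col 2, lands at row 5
Move 4: O drops in col 4, lands at row 5

Answer: .....
.....
.....
.....
.....
XOX.O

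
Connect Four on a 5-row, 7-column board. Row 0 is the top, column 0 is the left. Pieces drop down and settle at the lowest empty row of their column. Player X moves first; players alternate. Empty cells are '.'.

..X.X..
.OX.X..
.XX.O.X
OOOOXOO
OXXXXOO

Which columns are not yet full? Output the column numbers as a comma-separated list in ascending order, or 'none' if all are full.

Answer: 0,1,3,5,6

Derivation:
col 0: top cell = '.' → open
col 1: top cell = '.' → open
col 2: top cell = 'X' → FULL
col 3: top cell = '.' → open
col 4: top cell = 'X' → FULL
col 5: top cell = '.' → open
col 6: top cell = '.' → open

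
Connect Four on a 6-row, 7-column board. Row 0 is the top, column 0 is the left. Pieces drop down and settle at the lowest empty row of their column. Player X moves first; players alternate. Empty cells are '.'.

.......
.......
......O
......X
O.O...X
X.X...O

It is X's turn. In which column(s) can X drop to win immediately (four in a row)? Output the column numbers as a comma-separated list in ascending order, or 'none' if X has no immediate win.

Answer: none

Derivation:
col 0: drop X → no win
col 1: drop X → no win
col 2: drop X → no win
col 3: drop X → no win
col 4: drop X → no win
col 5: drop X → no win
col 6: drop X → no win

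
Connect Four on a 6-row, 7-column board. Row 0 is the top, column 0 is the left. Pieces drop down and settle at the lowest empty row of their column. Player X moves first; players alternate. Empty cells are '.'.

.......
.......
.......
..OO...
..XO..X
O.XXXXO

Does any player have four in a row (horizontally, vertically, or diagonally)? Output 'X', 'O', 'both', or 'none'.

X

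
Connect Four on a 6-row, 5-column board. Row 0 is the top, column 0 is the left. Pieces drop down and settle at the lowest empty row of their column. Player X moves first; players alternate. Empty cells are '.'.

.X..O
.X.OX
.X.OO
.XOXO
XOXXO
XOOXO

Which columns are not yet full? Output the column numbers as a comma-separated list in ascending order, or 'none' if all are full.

col 0: top cell = '.' → open
col 1: top cell = 'X' → FULL
col 2: top cell = '.' → open
col 3: top cell = '.' → open
col 4: top cell = 'O' → FULL

Answer: 0,2,3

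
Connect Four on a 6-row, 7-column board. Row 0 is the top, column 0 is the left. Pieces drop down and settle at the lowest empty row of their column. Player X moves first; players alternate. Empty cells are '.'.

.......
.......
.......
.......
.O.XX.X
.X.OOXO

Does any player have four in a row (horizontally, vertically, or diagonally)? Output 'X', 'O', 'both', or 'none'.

none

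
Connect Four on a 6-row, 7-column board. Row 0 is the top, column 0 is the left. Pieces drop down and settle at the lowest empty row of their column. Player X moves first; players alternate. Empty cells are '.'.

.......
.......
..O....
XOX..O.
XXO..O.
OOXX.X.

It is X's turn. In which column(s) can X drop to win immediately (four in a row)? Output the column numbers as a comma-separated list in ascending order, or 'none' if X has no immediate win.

Answer: 4

Derivation:
col 0: drop X → no win
col 1: drop X → no win
col 2: drop X → no win
col 3: drop X → no win
col 4: drop X → WIN!
col 5: drop X → no win
col 6: drop X → no win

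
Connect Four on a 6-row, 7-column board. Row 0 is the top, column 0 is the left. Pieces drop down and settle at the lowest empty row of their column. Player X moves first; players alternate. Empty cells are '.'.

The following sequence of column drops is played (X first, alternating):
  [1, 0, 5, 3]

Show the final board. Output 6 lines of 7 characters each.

Move 1: X drops in col 1, lands at row 5
Move 2: O drops in col 0, lands at row 5
Move 3: X drops in col 5, lands at row 5
Move 4: O drops in col 3, lands at row 5

Answer: .......
.......
.......
.......
.......
OX.O.X.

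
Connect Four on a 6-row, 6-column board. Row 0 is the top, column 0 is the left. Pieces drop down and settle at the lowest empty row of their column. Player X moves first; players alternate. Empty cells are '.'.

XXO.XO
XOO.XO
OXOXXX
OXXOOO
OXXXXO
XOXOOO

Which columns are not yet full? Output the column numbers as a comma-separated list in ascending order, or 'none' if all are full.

Answer: 3

Derivation:
col 0: top cell = 'X' → FULL
col 1: top cell = 'X' → FULL
col 2: top cell = 'O' → FULL
col 3: top cell = '.' → open
col 4: top cell = 'X' → FULL
col 5: top cell = 'O' → FULL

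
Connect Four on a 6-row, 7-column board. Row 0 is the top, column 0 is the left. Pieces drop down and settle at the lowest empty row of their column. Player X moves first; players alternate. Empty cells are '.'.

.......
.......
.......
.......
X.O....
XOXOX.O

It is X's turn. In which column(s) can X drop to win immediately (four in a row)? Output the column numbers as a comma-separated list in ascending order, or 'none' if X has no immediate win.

Answer: none

Derivation:
col 0: drop X → no win
col 1: drop X → no win
col 2: drop X → no win
col 3: drop X → no win
col 4: drop X → no win
col 5: drop X → no win
col 6: drop X → no win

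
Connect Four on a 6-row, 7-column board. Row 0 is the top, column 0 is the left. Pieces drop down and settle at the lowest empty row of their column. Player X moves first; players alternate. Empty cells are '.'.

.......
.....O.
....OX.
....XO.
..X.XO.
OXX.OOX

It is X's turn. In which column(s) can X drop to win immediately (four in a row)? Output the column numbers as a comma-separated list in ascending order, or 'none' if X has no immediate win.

col 0: drop X → no win
col 1: drop X → no win
col 2: drop X → no win
col 3: drop X → no win
col 4: drop X → no win
col 5: drop X → no win
col 6: drop X → no win

Answer: none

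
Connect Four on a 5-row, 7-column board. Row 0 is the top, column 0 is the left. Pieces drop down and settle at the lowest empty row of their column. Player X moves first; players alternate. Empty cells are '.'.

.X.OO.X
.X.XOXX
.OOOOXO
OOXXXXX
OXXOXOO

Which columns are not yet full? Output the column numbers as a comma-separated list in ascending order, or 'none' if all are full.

Answer: 0,2,5

Derivation:
col 0: top cell = '.' → open
col 1: top cell = 'X' → FULL
col 2: top cell = '.' → open
col 3: top cell = 'O' → FULL
col 4: top cell = 'O' → FULL
col 5: top cell = '.' → open
col 6: top cell = 'X' → FULL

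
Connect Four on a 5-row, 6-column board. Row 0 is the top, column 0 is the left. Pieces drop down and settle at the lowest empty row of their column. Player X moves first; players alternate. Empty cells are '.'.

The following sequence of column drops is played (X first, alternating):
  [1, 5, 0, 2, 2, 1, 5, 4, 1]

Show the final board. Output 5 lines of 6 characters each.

Answer: ......
......
.X....
.OX..X
XXO.OO

Derivation:
Move 1: X drops in col 1, lands at row 4
Move 2: O drops in col 5, lands at row 4
Move 3: X drops in col 0, lands at row 4
Move 4: O drops in col 2, lands at row 4
Move 5: X drops in col 2, lands at row 3
Move 6: O drops in col 1, lands at row 3
Move 7: X drops in col 5, lands at row 3
Move 8: O drops in col 4, lands at row 4
Move 9: X drops in col 1, lands at row 2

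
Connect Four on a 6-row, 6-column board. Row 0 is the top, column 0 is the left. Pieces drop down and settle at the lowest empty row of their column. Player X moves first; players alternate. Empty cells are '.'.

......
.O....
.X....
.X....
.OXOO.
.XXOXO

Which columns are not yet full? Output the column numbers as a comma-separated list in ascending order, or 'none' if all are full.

col 0: top cell = '.' → open
col 1: top cell = '.' → open
col 2: top cell = '.' → open
col 3: top cell = '.' → open
col 4: top cell = '.' → open
col 5: top cell = '.' → open

Answer: 0,1,2,3,4,5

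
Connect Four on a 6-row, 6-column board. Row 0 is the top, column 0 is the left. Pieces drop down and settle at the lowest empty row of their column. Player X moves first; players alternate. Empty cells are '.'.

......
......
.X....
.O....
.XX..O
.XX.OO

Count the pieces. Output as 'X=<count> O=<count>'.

X=5 O=4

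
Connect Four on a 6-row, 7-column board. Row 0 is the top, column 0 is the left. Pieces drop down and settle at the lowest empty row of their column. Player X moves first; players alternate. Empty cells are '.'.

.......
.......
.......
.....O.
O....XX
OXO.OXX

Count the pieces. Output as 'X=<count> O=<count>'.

X=5 O=5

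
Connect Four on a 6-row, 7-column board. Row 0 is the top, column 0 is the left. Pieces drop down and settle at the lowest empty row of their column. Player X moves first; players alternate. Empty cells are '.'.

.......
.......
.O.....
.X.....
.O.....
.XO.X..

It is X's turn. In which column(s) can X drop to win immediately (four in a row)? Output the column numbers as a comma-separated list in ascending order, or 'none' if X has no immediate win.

Answer: none

Derivation:
col 0: drop X → no win
col 1: drop X → no win
col 2: drop X → no win
col 3: drop X → no win
col 4: drop X → no win
col 5: drop X → no win
col 6: drop X → no win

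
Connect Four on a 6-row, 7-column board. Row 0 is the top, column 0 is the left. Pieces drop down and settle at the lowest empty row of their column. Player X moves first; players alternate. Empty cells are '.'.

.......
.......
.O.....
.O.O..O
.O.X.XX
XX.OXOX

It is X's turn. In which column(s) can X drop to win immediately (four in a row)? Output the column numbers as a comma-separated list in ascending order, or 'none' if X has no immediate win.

Answer: 4

Derivation:
col 0: drop X → no win
col 1: drop X → no win
col 2: drop X → no win
col 3: drop X → no win
col 4: drop X → WIN!
col 5: drop X → no win
col 6: drop X → no win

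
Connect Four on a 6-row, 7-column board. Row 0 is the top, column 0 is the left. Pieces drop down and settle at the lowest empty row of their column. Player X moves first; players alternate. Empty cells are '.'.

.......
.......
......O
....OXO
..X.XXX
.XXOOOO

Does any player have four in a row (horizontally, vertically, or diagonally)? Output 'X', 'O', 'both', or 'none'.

O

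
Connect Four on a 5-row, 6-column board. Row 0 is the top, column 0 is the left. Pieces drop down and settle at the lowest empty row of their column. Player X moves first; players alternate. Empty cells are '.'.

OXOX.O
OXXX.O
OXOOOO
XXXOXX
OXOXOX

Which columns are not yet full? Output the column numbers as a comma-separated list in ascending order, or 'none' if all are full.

col 0: top cell = 'O' → FULL
col 1: top cell = 'X' → FULL
col 2: top cell = 'O' → FULL
col 3: top cell = 'X' → FULL
col 4: top cell = '.' → open
col 5: top cell = 'O' → FULL

Answer: 4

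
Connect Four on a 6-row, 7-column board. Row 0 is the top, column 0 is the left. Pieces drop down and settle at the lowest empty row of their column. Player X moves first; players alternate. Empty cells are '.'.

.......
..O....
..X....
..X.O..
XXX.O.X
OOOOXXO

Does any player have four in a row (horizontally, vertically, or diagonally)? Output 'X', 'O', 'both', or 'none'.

O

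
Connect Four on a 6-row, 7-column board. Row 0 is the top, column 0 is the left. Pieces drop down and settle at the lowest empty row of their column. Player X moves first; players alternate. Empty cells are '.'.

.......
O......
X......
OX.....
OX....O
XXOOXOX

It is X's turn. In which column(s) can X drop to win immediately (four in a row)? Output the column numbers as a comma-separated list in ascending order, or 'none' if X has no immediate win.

Answer: 1

Derivation:
col 0: drop X → no win
col 1: drop X → WIN!
col 2: drop X → no win
col 3: drop X → no win
col 4: drop X → no win
col 5: drop X → no win
col 6: drop X → no win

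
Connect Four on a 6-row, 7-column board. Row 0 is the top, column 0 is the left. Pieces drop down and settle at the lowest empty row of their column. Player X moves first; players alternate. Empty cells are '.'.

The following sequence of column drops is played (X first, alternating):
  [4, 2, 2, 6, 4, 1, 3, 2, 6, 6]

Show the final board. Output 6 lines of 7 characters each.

Answer: .......
.......
.......
..O...O
..X.X.X
.OOXX.O

Derivation:
Move 1: X drops in col 4, lands at row 5
Move 2: O drops in col 2, lands at row 5
Move 3: X drops in col 2, lands at row 4
Move 4: O drops in col 6, lands at row 5
Move 5: X drops in col 4, lands at row 4
Move 6: O drops in col 1, lands at row 5
Move 7: X drops in col 3, lands at row 5
Move 8: O drops in col 2, lands at row 3
Move 9: X drops in col 6, lands at row 4
Move 10: O drops in col 6, lands at row 3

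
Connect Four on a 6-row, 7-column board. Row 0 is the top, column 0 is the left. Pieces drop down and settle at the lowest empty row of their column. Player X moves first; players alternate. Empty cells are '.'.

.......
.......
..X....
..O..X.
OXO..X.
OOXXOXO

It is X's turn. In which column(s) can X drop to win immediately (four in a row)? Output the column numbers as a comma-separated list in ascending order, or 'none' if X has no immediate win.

col 0: drop X → no win
col 1: drop X → no win
col 2: drop X → no win
col 3: drop X → no win
col 4: drop X → no win
col 5: drop X → WIN!
col 6: drop X → no win

Answer: 5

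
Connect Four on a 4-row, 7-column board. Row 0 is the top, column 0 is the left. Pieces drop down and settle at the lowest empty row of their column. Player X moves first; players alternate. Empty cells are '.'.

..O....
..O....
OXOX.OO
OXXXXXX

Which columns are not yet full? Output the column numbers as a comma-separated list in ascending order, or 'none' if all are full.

col 0: top cell = '.' → open
col 1: top cell = '.' → open
col 2: top cell = 'O' → FULL
col 3: top cell = '.' → open
col 4: top cell = '.' → open
col 5: top cell = '.' → open
col 6: top cell = '.' → open

Answer: 0,1,3,4,5,6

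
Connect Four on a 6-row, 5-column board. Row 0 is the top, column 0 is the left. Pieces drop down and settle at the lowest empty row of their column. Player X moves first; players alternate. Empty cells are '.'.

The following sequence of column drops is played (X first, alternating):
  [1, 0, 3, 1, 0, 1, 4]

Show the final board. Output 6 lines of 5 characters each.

Answer: .....
.....
.....
.O...
XO...
OX.XX

Derivation:
Move 1: X drops in col 1, lands at row 5
Move 2: O drops in col 0, lands at row 5
Move 3: X drops in col 3, lands at row 5
Move 4: O drops in col 1, lands at row 4
Move 5: X drops in col 0, lands at row 4
Move 6: O drops in col 1, lands at row 3
Move 7: X drops in col 4, lands at row 5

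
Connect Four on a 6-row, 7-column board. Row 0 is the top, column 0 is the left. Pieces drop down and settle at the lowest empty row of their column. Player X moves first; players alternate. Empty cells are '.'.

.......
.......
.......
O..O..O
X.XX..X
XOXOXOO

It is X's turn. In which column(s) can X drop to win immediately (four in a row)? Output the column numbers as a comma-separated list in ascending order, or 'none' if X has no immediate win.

col 0: drop X → no win
col 1: drop X → WIN!
col 2: drop X → no win
col 3: drop X → no win
col 4: drop X → no win
col 5: drop X → no win
col 6: drop X → no win

Answer: 1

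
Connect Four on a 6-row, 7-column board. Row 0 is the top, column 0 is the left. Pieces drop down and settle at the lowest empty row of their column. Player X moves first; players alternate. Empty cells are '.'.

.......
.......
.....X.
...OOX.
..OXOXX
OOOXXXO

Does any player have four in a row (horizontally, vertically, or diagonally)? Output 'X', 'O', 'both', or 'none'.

X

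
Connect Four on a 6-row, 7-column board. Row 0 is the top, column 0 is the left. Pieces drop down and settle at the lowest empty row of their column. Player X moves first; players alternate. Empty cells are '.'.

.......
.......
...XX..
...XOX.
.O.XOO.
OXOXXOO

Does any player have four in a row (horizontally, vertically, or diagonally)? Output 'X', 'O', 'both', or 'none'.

X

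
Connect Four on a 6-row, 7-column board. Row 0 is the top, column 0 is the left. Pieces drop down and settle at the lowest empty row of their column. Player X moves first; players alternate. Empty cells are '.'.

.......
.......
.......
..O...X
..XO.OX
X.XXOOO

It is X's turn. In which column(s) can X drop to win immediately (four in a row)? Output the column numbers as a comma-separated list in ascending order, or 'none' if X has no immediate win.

col 0: drop X → no win
col 1: drop X → WIN!
col 2: drop X → no win
col 3: drop X → no win
col 4: drop X → no win
col 5: drop X → no win
col 6: drop X → no win

Answer: 1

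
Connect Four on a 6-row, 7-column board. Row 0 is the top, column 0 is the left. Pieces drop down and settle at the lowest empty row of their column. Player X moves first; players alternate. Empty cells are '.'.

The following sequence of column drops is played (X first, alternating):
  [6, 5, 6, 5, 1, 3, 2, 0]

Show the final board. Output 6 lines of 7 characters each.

Move 1: X drops in col 6, lands at row 5
Move 2: O drops in col 5, lands at row 5
Move 3: X drops in col 6, lands at row 4
Move 4: O drops in col 5, lands at row 4
Move 5: X drops in col 1, lands at row 5
Move 6: O drops in col 3, lands at row 5
Move 7: X drops in col 2, lands at row 5
Move 8: O drops in col 0, lands at row 5

Answer: .......
.......
.......
.......
.....OX
OXXO.OX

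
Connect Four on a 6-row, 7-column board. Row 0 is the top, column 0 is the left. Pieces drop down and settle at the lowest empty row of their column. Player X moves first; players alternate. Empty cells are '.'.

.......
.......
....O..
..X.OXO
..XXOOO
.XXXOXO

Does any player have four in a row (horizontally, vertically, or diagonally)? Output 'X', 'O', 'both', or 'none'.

O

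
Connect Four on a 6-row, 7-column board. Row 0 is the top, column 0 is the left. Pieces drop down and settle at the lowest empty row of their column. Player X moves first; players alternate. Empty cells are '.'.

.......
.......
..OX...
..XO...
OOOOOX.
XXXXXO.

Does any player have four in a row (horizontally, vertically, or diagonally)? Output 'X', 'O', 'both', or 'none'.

both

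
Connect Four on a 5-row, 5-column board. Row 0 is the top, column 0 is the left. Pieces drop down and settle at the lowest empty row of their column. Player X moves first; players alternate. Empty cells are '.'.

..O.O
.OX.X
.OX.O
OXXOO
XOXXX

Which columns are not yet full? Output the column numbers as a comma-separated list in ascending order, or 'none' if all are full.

Answer: 0,1,3

Derivation:
col 0: top cell = '.' → open
col 1: top cell = '.' → open
col 2: top cell = 'O' → FULL
col 3: top cell = '.' → open
col 4: top cell = 'O' → FULL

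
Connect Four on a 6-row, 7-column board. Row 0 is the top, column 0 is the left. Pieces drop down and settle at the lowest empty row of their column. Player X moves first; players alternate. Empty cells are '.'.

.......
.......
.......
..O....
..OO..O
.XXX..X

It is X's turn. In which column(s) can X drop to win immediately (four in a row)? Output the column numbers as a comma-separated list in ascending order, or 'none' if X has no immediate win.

Answer: 0,4

Derivation:
col 0: drop X → WIN!
col 1: drop X → no win
col 2: drop X → no win
col 3: drop X → no win
col 4: drop X → WIN!
col 5: drop X → no win
col 6: drop X → no win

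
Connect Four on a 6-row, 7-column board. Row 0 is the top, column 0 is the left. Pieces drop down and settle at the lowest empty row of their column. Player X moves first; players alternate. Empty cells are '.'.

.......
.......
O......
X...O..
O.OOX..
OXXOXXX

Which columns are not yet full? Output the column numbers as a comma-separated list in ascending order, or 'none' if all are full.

Answer: 0,1,2,3,4,5,6

Derivation:
col 0: top cell = '.' → open
col 1: top cell = '.' → open
col 2: top cell = '.' → open
col 3: top cell = '.' → open
col 4: top cell = '.' → open
col 5: top cell = '.' → open
col 6: top cell = '.' → open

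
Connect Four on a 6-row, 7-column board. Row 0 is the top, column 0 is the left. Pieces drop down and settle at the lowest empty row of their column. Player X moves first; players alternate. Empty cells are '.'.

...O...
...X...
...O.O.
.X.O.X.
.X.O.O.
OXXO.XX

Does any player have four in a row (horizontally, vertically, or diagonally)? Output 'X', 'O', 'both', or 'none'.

O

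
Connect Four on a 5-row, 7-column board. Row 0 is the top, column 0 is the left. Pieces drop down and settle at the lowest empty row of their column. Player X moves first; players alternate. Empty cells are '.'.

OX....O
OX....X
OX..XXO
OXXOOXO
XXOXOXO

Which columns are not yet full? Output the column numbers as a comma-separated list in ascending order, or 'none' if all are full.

col 0: top cell = 'O' → FULL
col 1: top cell = 'X' → FULL
col 2: top cell = '.' → open
col 3: top cell = '.' → open
col 4: top cell = '.' → open
col 5: top cell = '.' → open
col 6: top cell = 'O' → FULL

Answer: 2,3,4,5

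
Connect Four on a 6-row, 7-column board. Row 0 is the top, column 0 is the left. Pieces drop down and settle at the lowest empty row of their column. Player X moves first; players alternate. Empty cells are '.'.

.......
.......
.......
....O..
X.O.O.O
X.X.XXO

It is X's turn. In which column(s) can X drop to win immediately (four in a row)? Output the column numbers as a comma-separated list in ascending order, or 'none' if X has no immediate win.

col 0: drop X → no win
col 1: drop X → no win
col 2: drop X → no win
col 3: drop X → WIN!
col 4: drop X → no win
col 5: drop X → no win
col 6: drop X → no win

Answer: 3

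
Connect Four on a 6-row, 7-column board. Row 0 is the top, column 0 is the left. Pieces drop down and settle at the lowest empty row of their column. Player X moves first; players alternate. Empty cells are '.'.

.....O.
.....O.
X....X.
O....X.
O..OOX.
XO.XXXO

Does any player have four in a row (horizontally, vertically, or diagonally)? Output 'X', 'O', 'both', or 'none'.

X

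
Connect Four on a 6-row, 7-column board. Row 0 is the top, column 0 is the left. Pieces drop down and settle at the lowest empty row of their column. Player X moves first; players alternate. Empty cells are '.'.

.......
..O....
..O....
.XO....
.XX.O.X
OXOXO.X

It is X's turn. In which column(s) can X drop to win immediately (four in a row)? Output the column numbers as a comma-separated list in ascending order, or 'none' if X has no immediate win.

Answer: 1

Derivation:
col 0: drop X → no win
col 1: drop X → WIN!
col 2: drop X → no win
col 3: drop X → no win
col 4: drop X → no win
col 5: drop X → no win
col 6: drop X → no win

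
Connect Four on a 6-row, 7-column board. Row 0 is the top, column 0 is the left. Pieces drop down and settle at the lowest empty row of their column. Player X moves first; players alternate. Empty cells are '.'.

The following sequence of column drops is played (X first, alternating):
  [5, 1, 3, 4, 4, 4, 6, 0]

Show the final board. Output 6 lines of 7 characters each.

Answer: .......
.......
.......
....O..
....X..
OO.XOXX

Derivation:
Move 1: X drops in col 5, lands at row 5
Move 2: O drops in col 1, lands at row 5
Move 3: X drops in col 3, lands at row 5
Move 4: O drops in col 4, lands at row 5
Move 5: X drops in col 4, lands at row 4
Move 6: O drops in col 4, lands at row 3
Move 7: X drops in col 6, lands at row 5
Move 8: O drops in col 0, lands at row 5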